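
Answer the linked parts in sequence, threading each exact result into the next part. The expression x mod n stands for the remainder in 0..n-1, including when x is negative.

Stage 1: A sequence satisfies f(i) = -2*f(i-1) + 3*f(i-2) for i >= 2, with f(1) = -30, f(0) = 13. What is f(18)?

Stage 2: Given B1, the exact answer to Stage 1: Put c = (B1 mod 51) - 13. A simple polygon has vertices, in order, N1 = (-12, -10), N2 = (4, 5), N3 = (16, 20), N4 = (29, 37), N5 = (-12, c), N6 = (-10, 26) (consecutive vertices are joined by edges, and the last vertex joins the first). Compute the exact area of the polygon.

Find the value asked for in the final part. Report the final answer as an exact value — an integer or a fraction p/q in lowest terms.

Stage 1: f(2) = -2*(-30) + 3*(13) = 99; iterating: f(2)=99, f(3)=-288, f(4)=873, f(5)=-2610, f(6)=7839, f(7)=-23508, f(8)=70533, f(9)=-211590, f(10)=634779, f(11)=-1904328, f(12)=5712993, f(13)=-17138970, f(14)=51416919, f(15)=-154250748, f(16)=462752253, f(17)=-1388256750, f(18)=4164770259; answer 4164770259
Stage 2: B1 = 4164770259; c = 35; cross terms: (-12*5 - 4*-10)=-20, (4*20 - 16*5)=0, (16*37 - 29*20)=12, (29*35 - -12*37)=1459, (-12*26 - -10*35)=38, (-10*-10 - -12*26)=412; twice the area = |1901| = 1901; area = 1901/2; answer 1901/2

1901/2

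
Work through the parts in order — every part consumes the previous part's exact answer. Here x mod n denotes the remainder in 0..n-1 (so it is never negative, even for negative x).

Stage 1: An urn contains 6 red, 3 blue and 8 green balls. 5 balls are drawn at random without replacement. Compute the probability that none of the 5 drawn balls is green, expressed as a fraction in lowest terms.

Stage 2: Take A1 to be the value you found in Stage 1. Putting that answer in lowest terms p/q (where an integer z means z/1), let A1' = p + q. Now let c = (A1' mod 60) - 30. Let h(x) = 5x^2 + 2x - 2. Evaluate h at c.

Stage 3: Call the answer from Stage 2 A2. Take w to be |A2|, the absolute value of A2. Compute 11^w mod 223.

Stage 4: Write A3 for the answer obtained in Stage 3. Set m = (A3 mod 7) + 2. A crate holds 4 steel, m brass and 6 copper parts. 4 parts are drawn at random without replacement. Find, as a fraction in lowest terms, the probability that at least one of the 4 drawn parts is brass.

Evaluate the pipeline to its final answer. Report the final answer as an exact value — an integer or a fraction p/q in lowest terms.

11/13

Stage 1: total draws C(17,5) = 6188; favorable C(9,5) = 126; P = 9/442; answer 9/442
Stage 2: A1 = 9/442; threaded value p + q = 451; c = 1; 5*(1)^2 + 2*(1)^1 - 2 = (5) + (2) + (-2) = 5; answer 5
Stage 3: A2 = 5; w = 5; squarings mod 223: 11^1=11, 11^2=121, 11^4=146; 11^5 = 11^1 * 11^4 = 45 (mod 223); answer 45
Stage 4: A3 = 45; m = 5; total draws C(15,4) = 1365; complement C(10,4) = 210; favorable 1365 - 210 = 1155; P = 11/13; answer 11/13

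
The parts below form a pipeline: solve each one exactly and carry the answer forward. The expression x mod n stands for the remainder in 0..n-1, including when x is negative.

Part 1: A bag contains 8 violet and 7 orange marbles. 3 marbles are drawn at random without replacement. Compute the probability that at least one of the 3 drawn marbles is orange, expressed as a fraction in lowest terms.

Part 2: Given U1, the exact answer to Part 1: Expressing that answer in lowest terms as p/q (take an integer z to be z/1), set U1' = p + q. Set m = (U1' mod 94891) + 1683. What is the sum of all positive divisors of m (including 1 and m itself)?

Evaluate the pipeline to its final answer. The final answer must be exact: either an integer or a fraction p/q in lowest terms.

2286

Part 1: total draws C(15,3) = 455; complement C(8,3) = 56; favorable 455 - 56 = 399; P = 57/65; answer 57/65
Part 2: U1 = 57/65; threaded value p + q = 122; m = 1805; 1805 = 5 * 19^2; sigma = (1 + 5) * (1 + 19 + 361) = 6 * 381 = 2286; answer 2286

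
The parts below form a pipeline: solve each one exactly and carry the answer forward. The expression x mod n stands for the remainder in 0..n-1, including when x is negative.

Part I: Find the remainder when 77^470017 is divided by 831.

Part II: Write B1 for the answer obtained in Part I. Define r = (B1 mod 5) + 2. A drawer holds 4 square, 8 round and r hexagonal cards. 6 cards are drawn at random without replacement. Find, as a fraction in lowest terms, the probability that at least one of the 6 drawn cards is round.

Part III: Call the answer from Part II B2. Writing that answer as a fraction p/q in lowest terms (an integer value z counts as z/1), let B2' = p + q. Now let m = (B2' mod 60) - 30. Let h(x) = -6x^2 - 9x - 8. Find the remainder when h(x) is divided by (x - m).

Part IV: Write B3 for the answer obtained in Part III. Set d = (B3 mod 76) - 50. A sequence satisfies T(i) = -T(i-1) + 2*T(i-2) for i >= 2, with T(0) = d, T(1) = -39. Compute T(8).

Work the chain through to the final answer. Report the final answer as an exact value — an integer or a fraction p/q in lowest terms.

Part I: squarings mod 831: 77^1=77, 77^2=112, 77^4=79, 77^8=424, 77^16=280, 77^32=286, 77^64=358, 77^128=190, 77^256=367, 77^512=67, 77^1024=334, 77^2048=202, 77^4096=85, 77^8192=577, 77^16384=529, 77^32768=625, 77^65536=55, 77^131072=532, 77^262144=484; 77^470017 = 77^1 * 77^1024 * 77^2048 * 77^8192 * 77^65536 * 77^131072 * 77^262144 = 458 (mod 831); answer 458
Part II: B1 = 458; r = 5; total draws C(17,6) = 12376; complement C(9,6) = 84; favorable 12376 - 84 = 12292; P = 439/442; answer 439/442
Part III: B2 = 439/442; threaded value p + q = 881; m = 11; remainder = value at the root: -6*(11)^2 - 9*(11)^1 - 8 = (-726) + (-99) + (-8) = -833; answer -833
Part IV: B3 = -833; d = -47; T(2) = -1*(-39) + 2*(-47) = -55; iterating: T(2)=-55, T(3)=-23, T(4)=-87, T(5)=41, T(6)=-215, T(7)=297, T(8)=-727; answer -727

-727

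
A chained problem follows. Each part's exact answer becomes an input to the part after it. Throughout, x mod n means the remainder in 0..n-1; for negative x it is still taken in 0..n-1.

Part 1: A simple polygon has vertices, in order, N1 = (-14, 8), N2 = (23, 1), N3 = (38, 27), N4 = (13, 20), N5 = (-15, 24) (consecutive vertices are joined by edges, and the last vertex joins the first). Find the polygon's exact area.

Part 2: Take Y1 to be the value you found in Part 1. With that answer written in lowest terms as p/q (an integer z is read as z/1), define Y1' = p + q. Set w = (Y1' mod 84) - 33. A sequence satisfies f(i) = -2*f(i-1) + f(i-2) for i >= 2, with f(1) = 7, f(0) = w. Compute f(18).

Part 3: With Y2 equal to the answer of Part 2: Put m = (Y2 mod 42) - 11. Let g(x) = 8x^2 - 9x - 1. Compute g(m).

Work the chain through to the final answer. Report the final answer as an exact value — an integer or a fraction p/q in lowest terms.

49

Part 1: cross terms: (-14*1 - 23*8)=-198, (23*27 - 38*1)=583, (38*20 - 13*27)=409, (13*24 - -15*20)=612, (-15*8 - -14*24)=216; twice the area = |1622| = 1622; area = 811; answer 811
Part 2: Y1 = 811; threaded value p + q = 812; w = 23; f(2) = -2*(7) + 1*(23) = 9; iterating: f(2)=9, f(3)=-11, f(4)=31, f(5)=-73, f(6)=177, f(7)=-427, f(8)=1031, f(9)=-2489, f(10)=6009, f(11)=-14507, f(12)=35023, f(13)=-84553, f(14)=204129, f(15)=-492811, f(16)=1189751, f(17)=-2872313, f(18)=6934377; answer 6934377
Part 3: Y2 = 6934377; m = -2; 8*(-2)^2 - 9*(-2)^1 - 1 = (32) + (18) + (-1) = 49; answer 49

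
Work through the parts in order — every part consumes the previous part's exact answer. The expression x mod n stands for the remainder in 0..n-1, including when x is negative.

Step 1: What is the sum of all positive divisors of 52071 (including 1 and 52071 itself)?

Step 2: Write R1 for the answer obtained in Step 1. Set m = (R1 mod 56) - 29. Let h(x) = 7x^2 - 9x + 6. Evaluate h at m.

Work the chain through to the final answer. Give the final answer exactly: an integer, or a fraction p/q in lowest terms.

6154

Step 1: 52071 = 3 * 17 * 1021; sigma = (1 + 3) * (1 + 17) * (1 + 1021) = 4 * 18 * 1022 = 73584; answer 73584
Step 2: R1 = 73584; m = -29; 7*(-29)^2 - 9*(-29)^1 + 6 = (5887) + (261) + (6) = 6154; answer 6154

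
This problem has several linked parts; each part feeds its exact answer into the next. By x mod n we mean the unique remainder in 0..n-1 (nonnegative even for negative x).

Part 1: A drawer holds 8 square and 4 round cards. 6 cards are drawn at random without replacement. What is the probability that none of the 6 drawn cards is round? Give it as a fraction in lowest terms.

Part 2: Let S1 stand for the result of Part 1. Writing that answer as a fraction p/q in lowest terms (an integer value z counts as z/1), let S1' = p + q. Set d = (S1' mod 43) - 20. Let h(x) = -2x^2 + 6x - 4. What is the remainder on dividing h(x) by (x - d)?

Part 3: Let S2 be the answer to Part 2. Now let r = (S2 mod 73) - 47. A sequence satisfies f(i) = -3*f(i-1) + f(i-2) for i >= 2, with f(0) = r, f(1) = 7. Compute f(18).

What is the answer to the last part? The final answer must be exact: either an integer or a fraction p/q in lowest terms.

-3143850186

Part 1: total draws C(12,6) = 924; favorable C(8,6) = 28; P = 1/33; answer 1/33
Part 2: S1 = 1/33; threaded value p + q = 34; d = 14; remainder = value at the root: -2*(14)^2 + 6*(14)^1 - 4 = (-392) + (84) + (-4) = -312; answer -312
Part 3: S2 = -312; r = 6; f(2) = -3*(7) + 1*(6) = -15; iterating: f(2)=-15, f(3)=52, f(4)=-171, f(5)=565, f(6)=-1866, f(7)=6163, f(8)=-20355, f(9)=67228, f(10)=-222039, f(11)=733345, f(12)=-2422074, f(13)=7999567, f(14)=-26420775, f(15)=87261892, f(16)=-288206451, f(17)=951881245, f(18)=-3143850186; answer -3143850186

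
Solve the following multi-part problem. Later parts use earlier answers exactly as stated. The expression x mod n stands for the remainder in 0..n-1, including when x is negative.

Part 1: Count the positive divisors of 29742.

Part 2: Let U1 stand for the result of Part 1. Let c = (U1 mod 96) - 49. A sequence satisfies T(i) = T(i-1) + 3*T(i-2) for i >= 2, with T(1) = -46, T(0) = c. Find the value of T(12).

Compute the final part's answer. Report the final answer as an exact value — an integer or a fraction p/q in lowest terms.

Part 1: 29742 = 2 * 3 * 4957; number of divisors = (1+1) * (1+1) * (1+1) = 8; answer 8
Part 2: U1 = 8; c = -41; T(2) = 1*(-46) + 3*(-41) = -169; iterating: T(2)=-169, T(3)=-307, T(4)=-814, T(5)=-1735, T(6)=-4177, T(7)=-9382, T(8)=-21913, T(9)=-50059, T(10)=-115798, T(11)=-265975, T(12)=-613369; answer -613369

-613369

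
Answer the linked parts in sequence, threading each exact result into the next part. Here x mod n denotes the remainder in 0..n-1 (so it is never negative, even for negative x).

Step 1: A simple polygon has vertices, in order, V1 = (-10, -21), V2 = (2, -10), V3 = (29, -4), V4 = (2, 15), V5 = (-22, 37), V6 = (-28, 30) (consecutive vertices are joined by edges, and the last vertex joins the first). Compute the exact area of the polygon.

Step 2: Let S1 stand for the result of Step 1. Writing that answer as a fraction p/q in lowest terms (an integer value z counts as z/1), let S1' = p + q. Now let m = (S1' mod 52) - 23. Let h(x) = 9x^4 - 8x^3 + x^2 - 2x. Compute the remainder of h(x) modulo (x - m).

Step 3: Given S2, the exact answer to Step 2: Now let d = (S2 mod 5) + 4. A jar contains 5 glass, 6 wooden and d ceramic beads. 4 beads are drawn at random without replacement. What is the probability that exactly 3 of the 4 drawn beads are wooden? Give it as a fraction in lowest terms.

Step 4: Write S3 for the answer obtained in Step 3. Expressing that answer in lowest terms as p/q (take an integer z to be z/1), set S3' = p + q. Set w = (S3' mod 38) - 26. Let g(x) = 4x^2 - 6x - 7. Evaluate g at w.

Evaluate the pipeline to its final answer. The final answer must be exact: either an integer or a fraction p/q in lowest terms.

3

Step 1: cross terms: (-10*-10 - 2*-21)=142, (2*-4 - 29*-10)=282, (29*15 - 2*-4)=443, (2*37 - -22*15)=404, (-22*30 - -28*37)=376, (-28*-21 - -10*30)=888; twice the area = |2535| = 2535; area = 2535/2; answer 2535/2
Step 2: S1 = 2535/2; threaded value p + q = 2537; m = 18; remainder = value at the root: 9*(18)^4 - 8*(18)^3 + 1*(18)^2 - 2*(18)^1 = (944784) + (-46656) + (324) + (-36) = 898416; answer 898416
Step 3: S2 = 898416; d = 5; total draws C(16,4) = 1820; favorable C(6,3)*C(10,1) = 200; P = 10/91; answer 10/91
Step 4: S3 = 10/91; threaded value p + q = 101; w = -1; 4*(-1)^2 - 6*(-1)^1 - 7 = (4) + (6) + (-7) = 3; answer 3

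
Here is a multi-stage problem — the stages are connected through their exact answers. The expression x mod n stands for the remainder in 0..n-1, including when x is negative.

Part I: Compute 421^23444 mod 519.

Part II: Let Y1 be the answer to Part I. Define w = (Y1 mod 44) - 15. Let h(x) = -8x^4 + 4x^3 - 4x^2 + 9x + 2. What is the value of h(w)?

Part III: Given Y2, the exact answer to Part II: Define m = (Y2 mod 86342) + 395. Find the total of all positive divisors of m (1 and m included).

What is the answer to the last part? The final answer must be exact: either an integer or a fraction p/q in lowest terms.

Part I: squarings mod 519: 421^1=421, 421^2=262, 421^4=136, 421^8=331, 421^16=52, 421^32=109, 421^64=463, 421^128=22, 421^256=484, 421^512=187, 421^1024=196, 421^2048=10, 421^4096=100, 421^8192=139, 421^16384=118; 421^23444 = 421^4 * 421^16 * 421^128 * 421^256 * 421^512 * 421^2048 * 421^4096 * 421^16384 = 133 (mod 519); answer 133
Part II: Y1 = 133; w = -14; -8*(-14)^4 + 4*(-14)^3 - 4*(-14)^2 + 9*(-14)^1 + 2 = (-307328) + (-10976) + (-784) + (-126) + (2) = -319212; answer -319212
Part III: Y2 = -319212; m = 26551; 26551 = 7 * 3793; sigma = (1 + 7) * (1 + 3793) = 8 * 3794 = 30352; answer 30352

30352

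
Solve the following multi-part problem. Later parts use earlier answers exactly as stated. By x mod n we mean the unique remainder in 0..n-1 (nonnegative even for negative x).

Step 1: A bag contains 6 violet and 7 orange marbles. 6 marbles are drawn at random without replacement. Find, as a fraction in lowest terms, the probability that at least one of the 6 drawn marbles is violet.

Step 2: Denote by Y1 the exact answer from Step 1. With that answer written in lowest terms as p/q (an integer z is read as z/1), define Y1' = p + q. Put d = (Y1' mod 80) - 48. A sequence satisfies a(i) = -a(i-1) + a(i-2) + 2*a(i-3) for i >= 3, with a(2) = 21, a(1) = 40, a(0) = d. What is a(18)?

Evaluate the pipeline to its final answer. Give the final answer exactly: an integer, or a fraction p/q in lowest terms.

Step 1: total draws C(13,6) = 1716; complement C(7,6) = 7; favorable 1716 - 7 = 1709; P = 1709/1716; answer 1709/1716
Step 2: Y1 = 1709/1716; threaded value p + q = 3425; d = 17; a(3) = -1*(21) + 1*(40) + 2*(17) = 53; iterating: a(3)=53, a(4)=48, a(5)=47, a(6)=107, a(7)=36, a(8)=165, a(9)=85, a(10)=152, a(11)=263, a(12)=59, a(13)=508, a(14)=77, a(15)=549, a(16)=544, a(17)=159, a(18)=1483; answer 1483

1483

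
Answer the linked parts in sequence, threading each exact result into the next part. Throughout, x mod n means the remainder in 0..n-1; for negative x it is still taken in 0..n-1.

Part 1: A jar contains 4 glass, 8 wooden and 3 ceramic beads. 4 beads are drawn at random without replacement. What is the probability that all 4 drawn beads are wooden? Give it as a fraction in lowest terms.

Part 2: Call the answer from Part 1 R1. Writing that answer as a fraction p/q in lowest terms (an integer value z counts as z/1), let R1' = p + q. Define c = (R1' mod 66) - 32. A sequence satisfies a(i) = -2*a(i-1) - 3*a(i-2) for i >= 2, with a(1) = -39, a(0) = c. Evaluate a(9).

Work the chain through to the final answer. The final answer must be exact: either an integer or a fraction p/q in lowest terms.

-1335

Part 1: total draws C(15,4) = 1365; favorable C(8,4) = 70; P = 2/39; answer 2/39
Part 2: R1 = 2/39; threaded value p + q = 41; c = 9; a(2) = -2*(-39) - 3*(9) = 51; iterating: a(2)=51, a(3)=15, a(4)=-183, a(5)=321, a(6)=-93, a(7)=-777, a(8)=1833, a(9)=-1335; answer -1335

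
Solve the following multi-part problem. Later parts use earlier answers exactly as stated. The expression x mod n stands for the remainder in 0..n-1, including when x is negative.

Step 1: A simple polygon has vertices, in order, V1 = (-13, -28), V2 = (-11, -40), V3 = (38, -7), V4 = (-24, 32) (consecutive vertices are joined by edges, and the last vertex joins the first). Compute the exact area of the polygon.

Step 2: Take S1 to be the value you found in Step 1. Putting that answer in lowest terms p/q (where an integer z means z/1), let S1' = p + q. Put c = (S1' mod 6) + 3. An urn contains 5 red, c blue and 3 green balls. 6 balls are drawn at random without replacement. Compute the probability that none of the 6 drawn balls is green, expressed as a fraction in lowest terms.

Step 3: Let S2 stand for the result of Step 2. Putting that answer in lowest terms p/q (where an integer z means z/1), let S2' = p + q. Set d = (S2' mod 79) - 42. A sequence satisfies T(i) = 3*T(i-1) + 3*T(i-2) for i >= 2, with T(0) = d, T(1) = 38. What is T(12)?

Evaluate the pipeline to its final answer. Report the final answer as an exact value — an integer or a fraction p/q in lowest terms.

Step 1: cross terms: (-13*-40 - -11*-28)=212, (-11*-7 - 38*-40)=1597, (38*32 - -24*-7)=1048, (-24*-28 - -13*32)=1088; twice the area = |3945| = 3945; area = 3945/2; answer 3945/2
Step 2: S1 = 3945/2; threaded value p + q = 3947; c = 8; total draws C(16,6) = 8008; favorable C(13,6) = 1716; P = 3/14; answer 3/14
Step 3: S2 = 3/14; threaded value p + q = 17; d = -25; T(2) = 3*(38) + 3*(-25) = 39; iterating: T(2)=39, T(3)=231, T(4)=810, T(5)=3123, T(6)=11799, T(7)=44766, T(8)=169695, T(9)=643383, T(10)=2439234, T(11)=9247851, T(12)=35061255; answer 35061255

35061255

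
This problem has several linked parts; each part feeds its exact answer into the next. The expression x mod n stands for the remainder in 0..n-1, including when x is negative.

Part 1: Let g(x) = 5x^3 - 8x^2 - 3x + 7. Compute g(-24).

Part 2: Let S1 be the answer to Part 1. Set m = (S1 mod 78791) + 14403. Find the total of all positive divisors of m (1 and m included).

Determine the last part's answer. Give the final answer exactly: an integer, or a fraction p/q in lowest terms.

Part 1: 5*(-24)^3 - 8*(-24)^2 - 3*(-24)^1 + 7 = (-69120) + (-4608) + (72) + (7) = -73649; answer -73649
Part 2: S1 = -73649; m = 19545; 19545 = 3 * 5 * 1303; sigma = (1 + 3) * (1 + 5) * (1 + 1303) = 4 * 6 * 1304 = 31296; answer 31296

31296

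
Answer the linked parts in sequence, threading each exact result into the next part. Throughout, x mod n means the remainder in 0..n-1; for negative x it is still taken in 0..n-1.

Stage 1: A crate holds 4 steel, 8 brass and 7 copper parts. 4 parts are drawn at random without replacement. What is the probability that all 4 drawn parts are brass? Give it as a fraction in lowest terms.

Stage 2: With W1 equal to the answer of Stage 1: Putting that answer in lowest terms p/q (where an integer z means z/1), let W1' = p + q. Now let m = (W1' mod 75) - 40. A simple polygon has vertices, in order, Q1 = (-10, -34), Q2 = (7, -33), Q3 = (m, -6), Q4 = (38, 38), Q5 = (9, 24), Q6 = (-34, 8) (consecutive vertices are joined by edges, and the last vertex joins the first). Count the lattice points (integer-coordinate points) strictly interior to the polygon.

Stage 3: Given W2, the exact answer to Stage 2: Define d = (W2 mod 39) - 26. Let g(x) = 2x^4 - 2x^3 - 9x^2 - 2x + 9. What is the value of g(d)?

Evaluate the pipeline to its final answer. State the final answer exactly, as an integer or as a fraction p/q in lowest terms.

8665

Stage 1: total draws C(19,4) = 3876; favorable C(8,4) = 70; P = 35/1938; answer 35/1938
Stage 2: W1 = 35/1938; threaded value p + q = 1973; m = -17; cross terms: (-10*-33 - 7*-34)=568, (7*-6 - -17*-33)=-603, (-17*38 - 38*-6)=-418, (38*24 - 9*38)=570, (9*8 - -34*24)=888, (-34*-34 - -10*8)=1236; twice the area = |2241| = 2241; area = 2241/2; boundary points = 1 + 3 + 11 + 1 + 1 + 6 = 23; strictly interior points = area - boundary/2 + 1 = 1110; answer 1110
Stage 3: W2 = 1110; d = -8; 2*(-8)^4 - 2*(-8)^3 - 9*(-8)^2 - 2*(-8)^1 + 9 = (8192) + (1024) + (-576) + (16) + (9) = 8665; answer 8665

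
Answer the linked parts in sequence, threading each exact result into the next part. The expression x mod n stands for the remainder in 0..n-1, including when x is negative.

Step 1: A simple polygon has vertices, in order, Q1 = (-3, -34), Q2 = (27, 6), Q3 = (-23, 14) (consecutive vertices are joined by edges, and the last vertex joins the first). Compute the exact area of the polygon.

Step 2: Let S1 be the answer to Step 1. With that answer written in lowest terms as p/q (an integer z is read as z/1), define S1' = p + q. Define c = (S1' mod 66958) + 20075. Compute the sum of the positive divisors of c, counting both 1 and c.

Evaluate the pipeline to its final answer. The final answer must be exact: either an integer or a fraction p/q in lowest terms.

42448

Step 1: cross terms: (-3*6 - 27*-34)=900, (27*14 - -23*6)=516, (-23*-34 - -3*14)=824; twice the area = |2240| = 2240; area = 1120; answer 1120
Step 2: S1 = 1120; threaded value p + q = 1121; c = 21196; 21196 = 2^2 * 7 * 757; sigma = (1 + 2 + 4) * (1 + 7) * (1 + 757) = 7 * 8 * 758 = 42448; answer 42448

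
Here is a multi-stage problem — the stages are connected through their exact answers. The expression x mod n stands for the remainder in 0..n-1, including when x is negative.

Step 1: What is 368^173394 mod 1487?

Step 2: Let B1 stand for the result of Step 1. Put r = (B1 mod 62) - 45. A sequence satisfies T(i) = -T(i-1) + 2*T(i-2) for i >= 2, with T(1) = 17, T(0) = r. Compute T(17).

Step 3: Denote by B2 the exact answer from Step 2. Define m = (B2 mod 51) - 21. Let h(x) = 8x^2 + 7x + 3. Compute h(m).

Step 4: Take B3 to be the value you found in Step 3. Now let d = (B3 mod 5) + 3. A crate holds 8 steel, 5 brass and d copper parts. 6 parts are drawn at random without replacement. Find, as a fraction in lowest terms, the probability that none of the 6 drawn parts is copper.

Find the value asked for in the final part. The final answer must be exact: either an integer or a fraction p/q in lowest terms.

Step 1: squarings mod 1487: 368^1=368, 368^2=107, 368^4=1040, 368^8=551, 368^16=253, 368^32=68, 368^64=163, 368^128=1290, 368^256=147, 368^512=791, 368^1024=1141, 368^2048=756, 368^4096=528, 368^8192=715, 368^16384=1184, 368^32768=1102, 368^65536=1012, 368^131072=1088; 368^173394 = 368^2 * 368^16 * 368^64 * 368^256 * 368^1024 * 368^8192 * 368^32768 * 368^131072 = 1015 (mod 1487); answer 1015
Step 2: B1 = 1015; r = -22; T(2) = -1*(17) + 2*(-22) = -61; iterating: T(2)=-61, T(3)=95, T(4)=-217, T(5)=407, T(6)=-841, T(7)=1655, T(8)=-3337, T(9)=6647, T(10)=-13321, T(11)=26615, T(12)=-53257, T(13)=106487, T(14)=-213001, T(15)=425975, T(16)=-851977, T(17)=1703927; answer 1703927
Step 3: B2 = 1703927; m = -4; 8*(-4)^2 + 7*(-4)^1 + 3 = (128) + (-28) + (3) = 103; answer 103
Step 4: B3 = 103; d = 6; total draws C(19,6) = 27132; favorable C(13,6) = 1716; P = 143/2261; answer 143/2261

143/2261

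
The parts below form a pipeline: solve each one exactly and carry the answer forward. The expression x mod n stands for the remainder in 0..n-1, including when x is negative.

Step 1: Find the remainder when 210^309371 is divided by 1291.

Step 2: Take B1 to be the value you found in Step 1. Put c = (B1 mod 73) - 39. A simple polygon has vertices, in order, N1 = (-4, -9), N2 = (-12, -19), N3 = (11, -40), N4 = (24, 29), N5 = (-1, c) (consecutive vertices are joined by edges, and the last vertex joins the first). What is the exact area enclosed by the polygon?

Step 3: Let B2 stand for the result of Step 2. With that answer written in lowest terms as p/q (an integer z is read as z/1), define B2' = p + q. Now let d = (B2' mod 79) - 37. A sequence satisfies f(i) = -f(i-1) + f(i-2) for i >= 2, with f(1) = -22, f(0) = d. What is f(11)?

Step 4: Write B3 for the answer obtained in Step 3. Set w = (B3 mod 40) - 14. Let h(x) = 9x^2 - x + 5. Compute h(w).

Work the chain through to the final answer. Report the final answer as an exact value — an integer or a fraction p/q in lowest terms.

Step 1: squarings mod 1291: 210^1=210, 210^2=206, 210^4=1124, 210^8=778, 210^16=1096, 210^32=586, 210^64=1281, 210^128=100, 210^256=963, 210^512=431, 210^1024=1148, 210^2048=1084, 210^4096=246, 210^8192=1130, 210^16384=101, 210^32768=1164, 210^65536=637, 210^131072=395, 210^262144=1105; 210^309371 = 210^1 * 210^2 * 210^8 * 210^16 * 210^32 * 210^64 * 210^2048 * 210^4096 * 210^8192 * 210^32768 * 210^262144 = 899 (mod 1291); answer 899
Step 2: B1 = 899; c = -16; cross terms: (-4*-19 - -12*-9)=-32, (-12*-40 - 11*-19)=689, (11*29 - 24*-40)=1279, (24*-16 - -1*29)=-355, (-1*-9 - -4*-16)=-55; twice the area = |1526| = 1526; area = 763; answer 763
Step 3: B2 = 763; threaded value p + q = 764; d = 16; f(2) = -1*(-22) + 1*(16) = 38; iterating: f(2)=38, f(3)=-60, f(4)=98, f(5)=-158, f(6)=256, f(7)=-414, f(8)=670, f(9)=-1084, f(10)=1754, f(11)=-2838; answer -2838
Step 4: B3 = -2838; w = -12; 9*(-12)^2 - 1*(-12)^1 + 5 = (1296) + (12) + (5) = 1313; answer 1313

1313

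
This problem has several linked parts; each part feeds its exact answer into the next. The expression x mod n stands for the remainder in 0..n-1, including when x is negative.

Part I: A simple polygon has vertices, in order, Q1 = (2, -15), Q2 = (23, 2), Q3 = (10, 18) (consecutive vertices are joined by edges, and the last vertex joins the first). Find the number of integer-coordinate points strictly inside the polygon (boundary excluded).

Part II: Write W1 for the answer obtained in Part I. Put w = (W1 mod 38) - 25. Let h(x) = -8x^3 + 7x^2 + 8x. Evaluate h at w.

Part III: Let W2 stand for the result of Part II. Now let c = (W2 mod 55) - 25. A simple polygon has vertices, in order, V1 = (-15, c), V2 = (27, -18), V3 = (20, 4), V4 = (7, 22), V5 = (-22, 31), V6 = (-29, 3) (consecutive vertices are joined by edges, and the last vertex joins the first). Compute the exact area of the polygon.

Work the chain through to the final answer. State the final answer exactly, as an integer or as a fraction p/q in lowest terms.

3569/2

Part I: cross terms: (2*2 - 23*-15)=349, (23*18 - 10*2)=394, (10*-15 - 2*18)=-186; twice the area = |557| = 557; area = 557/2; boundary points = 1 + 1 + 1 = 3; strictly interior points = area - boundary/2 + 1 = 278; answer 278
Part II: W1 = 278; w = -13; -8*(-13)^3 + 7*(-13)^2 + 8*(-13)^1 = (17576) + (1183) + (-104) = 18655; answer 18655
Part III: W2 = 18655; c = -15; cross terms: (-15*-18 - 27*-15)=675, (27*4 - 20*-18)=468, (20*22 - 7*4)=412, (7*31 - -22*22)=701, (-22*3 - -29*31)=833, (-29*-15 - -15*3)=480; twice the area = |3569| = 3569; area = 3569/2; answer 3569/2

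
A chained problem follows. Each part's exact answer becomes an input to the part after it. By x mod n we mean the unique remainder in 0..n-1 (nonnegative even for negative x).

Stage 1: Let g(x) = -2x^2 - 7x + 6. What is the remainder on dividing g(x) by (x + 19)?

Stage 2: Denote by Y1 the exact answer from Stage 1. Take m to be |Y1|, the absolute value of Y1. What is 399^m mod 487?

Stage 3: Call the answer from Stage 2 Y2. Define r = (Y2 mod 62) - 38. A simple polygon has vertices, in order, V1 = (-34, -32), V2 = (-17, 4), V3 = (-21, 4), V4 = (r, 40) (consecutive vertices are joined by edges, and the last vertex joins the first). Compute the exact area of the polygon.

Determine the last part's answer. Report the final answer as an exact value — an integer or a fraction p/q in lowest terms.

Stage 1: remainder = value at the root: -2*(-19)^2 - 7*(-19)^1 + 6 = (-722) + (133) + (6) = -583; answer -583
Stage 2: Y1 = -583; m = 583; squarings mod 487: 399^1=399, 399^2=439, 399^4=356, 399^8=116, 399^16=307, 399^32=258, 399^64=332, 399^128=162, 399^256=433, 399^512=481; 399^583 = 399^1 * 399^2 * 399^4 * 399^64 * 399^512 = 58 (mod 487); answer 58
Stage 3: Y2 = 58; r = 20; cross terms: (-34*4 - -17*-32)=-680, (-17*4 - -21*4)=16, (-21*40 - 20*4)=-920, (20*-32 - -34*40)=720; twice the area = |-864| = 864; area = 432; answer 432

432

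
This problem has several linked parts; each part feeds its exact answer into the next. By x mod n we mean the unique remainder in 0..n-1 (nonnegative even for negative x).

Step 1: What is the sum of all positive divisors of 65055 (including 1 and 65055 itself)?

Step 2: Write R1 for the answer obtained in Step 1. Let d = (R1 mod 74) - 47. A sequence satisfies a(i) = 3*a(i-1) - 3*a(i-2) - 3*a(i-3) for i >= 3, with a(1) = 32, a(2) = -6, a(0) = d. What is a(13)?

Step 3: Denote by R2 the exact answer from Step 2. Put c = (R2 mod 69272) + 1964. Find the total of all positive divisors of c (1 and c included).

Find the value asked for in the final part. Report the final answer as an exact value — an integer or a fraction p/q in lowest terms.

100224

Step 1: 65055 = 3 * 5 * 4337; sigma = (1 + 3) * (1 + 5) * (1 + 4337) = 4 * 6 * 4338 = 104112; answer 104112
Step 2: R1 = 104112; d = 21; a(3) = 3*(-6) - 3*(32) - 3*(21) = -177; iterating: a(3)=-177, a(4)=-609, a(5)=-1278, a(6)=-1476, a(7)=1233, a(8)=11961, a(9)=36612, a(10)=70254, a(11)=65043, a(12)=-125469, a(13)=-782298; answer -782298
Step 3: R2 = -782298; c = 50930; 50930 = 2 * 5 * 11 * 463; sigma = (1 + 2) * (1 + 5) * (1 + 11) * (1 + 463) = 3 * 6 * 12 * 464 = 100224; answer 100224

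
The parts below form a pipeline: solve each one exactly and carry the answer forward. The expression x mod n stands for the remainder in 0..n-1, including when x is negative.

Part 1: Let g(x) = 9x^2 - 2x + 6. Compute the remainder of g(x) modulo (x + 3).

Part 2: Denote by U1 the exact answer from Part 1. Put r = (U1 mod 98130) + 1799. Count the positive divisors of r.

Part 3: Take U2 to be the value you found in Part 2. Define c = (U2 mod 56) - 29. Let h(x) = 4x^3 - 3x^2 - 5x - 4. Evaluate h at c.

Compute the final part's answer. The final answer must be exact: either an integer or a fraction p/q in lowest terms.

-20438

Part 1: remainder = value at the root: 9*(-3)^2 - 2*(-3)^1 + 6 = (81) + (6) + (6) = 93; answer 93
Part 2: U1 = 93; r = 1892; 1892 = 2^2 * 11 * 43; number of divisors = (2+1) * (1+1) * (1+1) = 12; answer 12
Part 3: U2 = 12; c = -17; 4*(-17)^3 - 3*(-17)^2 - 5*(-17)^1 - 4 = (-19652) + (-867) + (85) + (-4) = -20438; answer -20438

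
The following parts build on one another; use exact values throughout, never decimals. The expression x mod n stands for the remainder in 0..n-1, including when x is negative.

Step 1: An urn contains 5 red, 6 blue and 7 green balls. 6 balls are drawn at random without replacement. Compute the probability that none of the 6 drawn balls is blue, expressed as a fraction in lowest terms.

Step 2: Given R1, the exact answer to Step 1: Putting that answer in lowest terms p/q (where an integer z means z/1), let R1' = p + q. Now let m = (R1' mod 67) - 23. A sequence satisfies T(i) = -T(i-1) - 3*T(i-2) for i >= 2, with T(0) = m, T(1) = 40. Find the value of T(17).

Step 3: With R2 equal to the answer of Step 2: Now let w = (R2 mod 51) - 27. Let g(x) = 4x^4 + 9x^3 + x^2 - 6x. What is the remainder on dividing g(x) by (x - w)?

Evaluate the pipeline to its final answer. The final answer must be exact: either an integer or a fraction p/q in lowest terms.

Step 1: total draws C(18,6) = 18564; favorable C(12,6) = 924; P = 11/221; answer 11/221
Step 2: R1 = 11/221; threaded value p + q = 232; m = 8; T(2) = -1*(40) - 3*(8) = -64; iterating: T(2)=-64, T(3)=-56, T(4)=248, T(5)=-80, T(6)=-664, T(7)=904, T(8)=1088, T(9)=-3800, T(10)=536, T(11)=10864, T(12)=-12472, T(13)=-20120, T(14)=57536, T(15)=2824, T(16)=-175432, T(17)=166960; answer 166960
Step 3: R2 = 166960; w = 10; remainder = value at the root: 4*(10)^4 + 9*(10)^3 + 1*(10)^2 - 6*(10)^1 = (40000) + (9000) + (100) + (-60) = 49040; answer 49040

49040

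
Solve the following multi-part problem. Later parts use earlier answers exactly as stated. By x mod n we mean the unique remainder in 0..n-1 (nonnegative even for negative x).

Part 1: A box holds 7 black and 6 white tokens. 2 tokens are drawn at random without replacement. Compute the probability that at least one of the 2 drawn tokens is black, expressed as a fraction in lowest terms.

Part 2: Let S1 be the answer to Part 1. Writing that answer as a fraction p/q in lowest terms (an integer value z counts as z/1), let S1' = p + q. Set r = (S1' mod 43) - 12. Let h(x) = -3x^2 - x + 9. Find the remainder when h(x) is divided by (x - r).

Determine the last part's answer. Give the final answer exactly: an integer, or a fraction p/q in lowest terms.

-175

Part 1: total draws C(13,2) = 78; complement C(6,2) = 15; favorable 78 - 15 = 63; P = 21/26; answer 21/26
Part 2: S1 = 21/26; threaded value p + q = 47; r = -8; remainder = value at the root: -3*(-8)^2 - 1*(-8)^1 + 9 = (-192) + (8) + (9) = -175; answer -175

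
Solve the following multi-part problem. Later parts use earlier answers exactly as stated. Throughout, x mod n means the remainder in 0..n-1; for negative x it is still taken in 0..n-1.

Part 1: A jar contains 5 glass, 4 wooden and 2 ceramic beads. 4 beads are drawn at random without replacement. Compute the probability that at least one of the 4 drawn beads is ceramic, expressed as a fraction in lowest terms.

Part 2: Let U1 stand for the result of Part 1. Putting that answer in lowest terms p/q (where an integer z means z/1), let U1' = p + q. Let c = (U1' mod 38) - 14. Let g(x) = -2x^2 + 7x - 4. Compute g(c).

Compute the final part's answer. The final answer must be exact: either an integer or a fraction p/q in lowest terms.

-13

Part 1: total draws C(11,4) = 330; complement C(9,4) = 126; favorable 330 - 126 = 204; P = 34/55; answer 34/55
Part 2: U1 = 34/55; threaded value p + q = 89; c = -1; -2*(-1)^2 + 7*(-1)^1 - 4 = (-2) + (-7) + (-4) = -13; answer -13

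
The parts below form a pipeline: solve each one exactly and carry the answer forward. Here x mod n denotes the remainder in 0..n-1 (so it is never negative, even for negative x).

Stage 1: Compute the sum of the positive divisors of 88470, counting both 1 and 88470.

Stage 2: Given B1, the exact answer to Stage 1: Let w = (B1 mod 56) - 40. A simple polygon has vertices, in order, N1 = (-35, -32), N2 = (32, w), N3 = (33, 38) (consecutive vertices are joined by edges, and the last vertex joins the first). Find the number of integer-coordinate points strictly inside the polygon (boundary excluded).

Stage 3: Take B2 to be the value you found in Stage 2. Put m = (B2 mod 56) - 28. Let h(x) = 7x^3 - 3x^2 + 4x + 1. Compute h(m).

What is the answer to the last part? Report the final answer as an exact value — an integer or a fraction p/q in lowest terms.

-511

Stage 1: 88470 = 2 * 3^2 * 5 * 983; sigma = (1 + 2) * (1 + 3 + 9) * (1 + 5) * (1 + 983) = 3 * 13 * 6 * 984 = 230256; answer 230256
Stage 2: B1 = 230256; w = 0; cross terms: (-35*0 - 32*-32)=1024, (32*38 - 33*0)=1216, (33*-32 - -35*38)=274; twice the area = |2514| = 2514; area = 1257; boundary points = 1 + 1 + 2 = 4; strictly interior points = area - boundary/2 + 1 = 1256; answer 1256
Stage 3: B2 = 1256; m = -4; 7*(-4)^3 - 3*(-4)^2 + 4*(-4)^1 + 1 = (-448) + (-48) + (-16) + (1) = -511; answer -511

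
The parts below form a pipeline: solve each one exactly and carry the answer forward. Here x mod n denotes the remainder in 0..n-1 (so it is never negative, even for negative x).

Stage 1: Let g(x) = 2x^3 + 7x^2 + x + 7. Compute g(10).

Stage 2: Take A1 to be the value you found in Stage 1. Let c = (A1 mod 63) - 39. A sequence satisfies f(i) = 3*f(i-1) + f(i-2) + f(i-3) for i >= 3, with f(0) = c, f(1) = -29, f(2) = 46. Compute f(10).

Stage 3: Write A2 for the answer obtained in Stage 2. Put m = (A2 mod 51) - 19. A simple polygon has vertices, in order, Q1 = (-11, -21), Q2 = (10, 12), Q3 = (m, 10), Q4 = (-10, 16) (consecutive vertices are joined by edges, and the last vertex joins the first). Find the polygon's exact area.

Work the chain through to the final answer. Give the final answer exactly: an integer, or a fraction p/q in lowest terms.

342

Stage 1: 2*(10)^3 + 7*(10)^2 + 1*(10)^1 + 7 = (2000) + (700) + (10) + (7) = 2717; answer 2717
Stage 2: A1 = 2717; c = -31; f(3) = 3*(46) + 1*(-29) + 1*(-31) = 78; iterating: f(3)=78, f(4)=251, f(5)=877, f(6)=2960, f(7)=10008, f(8)=33861, f(9)=114551, f(10)=387522; answer 387522
Stage 3: A2 = 387522; m = 5; cross terms: (-11*12 - 10*-21)=78, (10*10 - 5*12)=40, (5*16 - -10*10)=180, (-10*-21 - -11*16)=386; twice the area = |684| = 684; area = 342; answer 342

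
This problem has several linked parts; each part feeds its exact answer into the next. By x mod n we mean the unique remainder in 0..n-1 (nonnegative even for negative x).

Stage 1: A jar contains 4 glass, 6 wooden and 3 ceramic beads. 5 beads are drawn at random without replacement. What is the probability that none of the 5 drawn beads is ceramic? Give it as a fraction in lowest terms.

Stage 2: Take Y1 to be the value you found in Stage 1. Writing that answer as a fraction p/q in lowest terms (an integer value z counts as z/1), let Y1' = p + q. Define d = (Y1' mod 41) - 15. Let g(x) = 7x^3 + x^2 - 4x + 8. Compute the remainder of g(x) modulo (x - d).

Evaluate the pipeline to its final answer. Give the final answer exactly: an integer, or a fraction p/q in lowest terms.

-3480

Stage 1: total draws C(13,5) = 1287; favorable C(10,5) = 252; P = 28/143; answer 28/143
Stage 2: Y1 = 28/143; threaded value p + q = 171; d = -8; remainder = value at the root: 7*(-8)^3 + 1*(-8)^2 - 4*(-8)^1 + 8 = (-3584) + (64) + (32) + (8) = -3480; answer -3480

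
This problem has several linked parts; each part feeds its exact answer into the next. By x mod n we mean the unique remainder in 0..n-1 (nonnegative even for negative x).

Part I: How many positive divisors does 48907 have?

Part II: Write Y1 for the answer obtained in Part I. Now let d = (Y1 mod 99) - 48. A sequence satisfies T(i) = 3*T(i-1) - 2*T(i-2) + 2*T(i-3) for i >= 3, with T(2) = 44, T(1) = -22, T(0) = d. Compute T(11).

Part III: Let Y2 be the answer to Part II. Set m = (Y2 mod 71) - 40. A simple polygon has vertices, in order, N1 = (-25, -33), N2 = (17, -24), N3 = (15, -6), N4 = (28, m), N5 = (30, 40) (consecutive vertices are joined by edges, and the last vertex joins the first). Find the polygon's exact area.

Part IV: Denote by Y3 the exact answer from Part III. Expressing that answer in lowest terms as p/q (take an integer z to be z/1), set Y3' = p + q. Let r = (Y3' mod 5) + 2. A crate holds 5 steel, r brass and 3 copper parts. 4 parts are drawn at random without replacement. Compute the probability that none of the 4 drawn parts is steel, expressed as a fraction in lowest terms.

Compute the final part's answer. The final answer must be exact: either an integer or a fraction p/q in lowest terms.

7/99

Part I: 48907 is prime, so its only divisors are 1 and 48907; count = 2; answer 2
Part II: Y1 = 2; d = -46; T(3) = 3*(44) - 2*(-22) + 2*(-46) = 84; iterating: T(3)=84, T(4)=120, T(5)=280, T(6)=768, T(7)=1984, T(8)=4976, T(9)=12496, T(10)=31504, T(11)=79472; answer 79472
Part III: Y2 = 79472; m = -17; cross terms: (-25*-24 - 17*-33)=1161, (17*-6 - 15*-24)=258, (15*-17 - 28*-6)=-87, (28*40 - 30*-17)=1630, (30*-33 - -25*40)=10; twice the area = |2972| = 2972; area = 1486; answer 1486
Part IV: Y3 = 1486; threaded value p + q = 1487; r = 4; total draws C(12,4) = 495; favorable C(7,4) = 35; P = 7/99; answer 7/99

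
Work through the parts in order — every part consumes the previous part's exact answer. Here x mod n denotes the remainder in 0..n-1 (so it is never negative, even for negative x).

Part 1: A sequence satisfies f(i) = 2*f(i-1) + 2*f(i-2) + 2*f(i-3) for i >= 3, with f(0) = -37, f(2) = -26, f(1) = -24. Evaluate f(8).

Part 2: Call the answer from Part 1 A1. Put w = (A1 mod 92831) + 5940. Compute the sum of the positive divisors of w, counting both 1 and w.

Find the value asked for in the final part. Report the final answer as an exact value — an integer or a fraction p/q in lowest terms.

72884

Part 1: f(3) = 2*(-26) + 2*(-24) + 2*(-37) = -174; iterating: f(3)=-174, f(4)=-448, f(5)=-1296, f(6)=-3836, f(7)=-11160, f(8)=-32584; answer -32584
Part 2: A1 = -32584; w = 66187; 66187 = 11^2 * 547; sigma = (1 + 11 + 121) * (1 + 547) = 133 * 548 = 72884; answer 72884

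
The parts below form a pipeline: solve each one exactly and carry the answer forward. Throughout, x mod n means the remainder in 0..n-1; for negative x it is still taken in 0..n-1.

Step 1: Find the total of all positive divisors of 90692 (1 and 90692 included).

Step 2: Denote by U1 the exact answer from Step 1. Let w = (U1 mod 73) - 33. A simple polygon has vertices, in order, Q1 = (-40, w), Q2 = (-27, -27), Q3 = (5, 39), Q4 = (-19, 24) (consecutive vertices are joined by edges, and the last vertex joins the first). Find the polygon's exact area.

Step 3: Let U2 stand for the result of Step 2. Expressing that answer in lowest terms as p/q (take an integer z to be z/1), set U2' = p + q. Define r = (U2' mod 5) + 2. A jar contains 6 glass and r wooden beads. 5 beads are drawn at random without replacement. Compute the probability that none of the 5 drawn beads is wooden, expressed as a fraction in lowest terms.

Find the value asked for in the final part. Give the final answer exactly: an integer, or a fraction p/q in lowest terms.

1/77

Step 1: 90692 = 2^2 * 7 * 41 * 79; sigma = (1 + 2 + 4) * (1 + 7) * (1 + 41) * (1 + 79) = 7 * 8 * 42 * 80 = 188160; answer 188160
Step 2: U1 = 188160; w = 6; cross terms: (-40*-27 - -27*6)=1242, (-27*39 - 5*-27)=-918, (5*24 - -19*39)=861, (-19*6 - -40*24)=846; twice the area = |2031| = 2031; area = 2031/2; answer 2031/2
Step 3: U2 = 2031/2; threaded value p + q = 2033; r = 5; total draws C(11,5) = 462; favorable C(6,5) = 6; P = 1/77; answer 1/77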